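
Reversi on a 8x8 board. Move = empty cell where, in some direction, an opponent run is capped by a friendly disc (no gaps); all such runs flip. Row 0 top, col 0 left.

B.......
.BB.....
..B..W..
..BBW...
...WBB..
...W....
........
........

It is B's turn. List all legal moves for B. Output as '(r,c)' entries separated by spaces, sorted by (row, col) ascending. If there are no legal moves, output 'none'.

(1,4): no bracket -> illegal
(1,5): no bracket -> illegal
(1,6): no bracket -> illegal
(2,3): flips 1 -> legal
(2,4): flips 1 -> legal
(2,6): no bracket -> illegal
(3,5): flips 1 -> legal
(3,6): no bracket -> illegal
(4,2): flips 1 -> legal
(5,2): no bracket -> illegal
(5,4): flips 1 -> legal
(6,2): flips 1 -> legal
(6,3): flips 2 -> legal
(6,4): no bracket -> illegal

Answer: (2,3) (2,4) (3,5) (4,2) (5,4) (6,2) (6,3)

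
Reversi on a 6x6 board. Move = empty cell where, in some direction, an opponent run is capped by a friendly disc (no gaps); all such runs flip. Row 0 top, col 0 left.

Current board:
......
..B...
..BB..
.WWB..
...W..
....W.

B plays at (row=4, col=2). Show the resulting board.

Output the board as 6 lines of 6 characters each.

Answer: ......
..B...
..BB..
.WBB..
..BW..
....W.

Derivation:
Place B at (4,2); scan 8 dirs for brackets.
Dir NW: opp run (3,1), next='.' -> no flip
Dir N: opp run (3,2) capped by B -> flip
Dir NE: first cell 'B' (not opp) -> no flip
Dir W: first cell '.' (not opp) -> no flip
Dir E: opp run (4,3), next='.' -> no flip
Dir SW: first cell '.' (not opp) -> no flip
Dir S: first cell '.' (not opp) -> no flip
Dir SE: first cell '.' (not opp) -> no flip
All flips: (3,2)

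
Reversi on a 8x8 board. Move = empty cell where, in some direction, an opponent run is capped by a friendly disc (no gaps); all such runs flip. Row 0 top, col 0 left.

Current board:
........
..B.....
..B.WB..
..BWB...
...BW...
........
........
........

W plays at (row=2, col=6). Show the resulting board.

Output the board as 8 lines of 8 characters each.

Place W at (2,6); scan 8 dirs for brackets.
Dir NW: first cell '.' (not opp) -> no flip
Dir N: first cell '.' (not opp) -> no flip
Dir NE: first cell '.' (not opp) -> no flip
Dir W: opp run (2,5) capped by W -> flip
Dir E: first cell '.' (not opp) -> no flip
Dir SW: first cell '.' (not opp) -> no flip
Dir S: first cell '.' (not opp) -> no flip
Dir SE: first cell '.' (not opp) -> no flip
All flips: (2,5)

Answer: ........
..B.....
..B.WWW.
..BWB...
...BW...
........
........
........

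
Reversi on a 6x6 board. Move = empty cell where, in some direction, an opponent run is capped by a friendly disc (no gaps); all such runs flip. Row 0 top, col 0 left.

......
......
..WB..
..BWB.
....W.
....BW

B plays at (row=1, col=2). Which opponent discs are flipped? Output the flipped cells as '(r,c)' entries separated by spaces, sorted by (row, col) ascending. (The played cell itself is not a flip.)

Dir NW: first cell '.' (not opp) -> no flip
Dir N: first cell '.' (not opp) -> no flip
Dir NE: first cell '.' (not opp) -> no flip
Dir W: first cell '.' (not opp) -> no flip
Dir E: first cell '.' (not opp) -> no flip
Dir SW: first cell '.' (not opp) -> no flip
Dir S: opp run (2,2) capped by B -> flip
Dir SE: first cell 'B' (not opp) -> no flip

Answer: (2,2)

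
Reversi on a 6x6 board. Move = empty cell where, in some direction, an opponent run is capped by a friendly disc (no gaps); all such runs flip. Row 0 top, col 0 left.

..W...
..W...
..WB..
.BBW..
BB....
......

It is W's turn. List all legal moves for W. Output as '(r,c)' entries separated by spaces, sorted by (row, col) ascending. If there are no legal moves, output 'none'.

(1,3): flips 1 -> legal
(1,4): no bracket -> illegal
(2,0): no bracket -> illegal
(2,1): no bracket -> illegal
(2,4): flips 1 -> legal
(3,0): flips 2 -> legal
(3,4): flips 1 -> legal
(4,2): flips 1 -> legal
(4,3): no bracket -> illegal
(5,0): no bracket -> illegal
(5,1): no bracket -> illegal
(5,2): no bracket -> illegal

Answer: (1,3) (2,4) (3,0) (3,4) (4,2)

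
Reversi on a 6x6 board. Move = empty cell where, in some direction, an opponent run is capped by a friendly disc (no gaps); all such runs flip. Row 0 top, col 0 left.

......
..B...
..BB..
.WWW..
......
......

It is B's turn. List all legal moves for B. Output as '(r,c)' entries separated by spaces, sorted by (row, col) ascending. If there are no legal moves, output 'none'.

(2,0): no bracket -> illegal
(2,1): no bracket -> illegal
(2,4): no bracket -> illegal
(3,0): no bracket -> illegal
(3,4): no bracket -> illegal
(4,0): flips 1 -> legal
(4,1): flips 1 -> legal
(4,2): flips 1 -> legal
(4,3): flips 1 -> legal
(4,4): flips 1 -> legal

Answer: (4,0) (4,1) (4,2) (4,3) (4,4)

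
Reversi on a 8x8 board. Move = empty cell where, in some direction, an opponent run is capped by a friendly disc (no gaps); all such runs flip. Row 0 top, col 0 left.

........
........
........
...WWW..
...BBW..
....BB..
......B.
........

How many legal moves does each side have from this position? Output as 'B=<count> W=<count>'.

-- B to move --
(2,2): flips 1 -> legal
(2,3): flips 1 -> legal
(2,4): flips 1 -> legal
(2,5): flips 3 -> legal
(2,6): flips 1 -> legal
(3,2): no bracket -> illegal
(3,6): flips 1 -> legal
(4,2): no bracket -> illegal
(4,6): flips 1 -> legal
(5,6): no bracket -> illegal
B mobility = 7
-- W to move --
(3,2): no bracket -> illegal
(4,2): flips 2 -> legal
(4,6): no bracket -> illegal
(5,2): flips 1 -> legal
(5,3): flips 2 -> legal
(5,6): no bracket -> illegal
(5,7): no bracket -> illegal
(6,3): flips 1 -> legal
(6,4): flips 2 -> legal
(6,5): flips 1 -> legal
(6,7): no bracket -> illegal
(7,5): no bracket -> illegal
(7,6): no bracket -> illegal
(7,7): flips 3 -> legal
W mobility = 7

Answer: B=7 W=7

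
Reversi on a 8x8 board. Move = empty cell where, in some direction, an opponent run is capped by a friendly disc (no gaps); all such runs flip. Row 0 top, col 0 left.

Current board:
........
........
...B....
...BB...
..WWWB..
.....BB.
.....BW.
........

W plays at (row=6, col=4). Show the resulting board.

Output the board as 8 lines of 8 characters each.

Answer: ........
........
...B....
...BB...
..WWWB..
.....BB.
....WWW.
........

Derivation:
Place W at (6,4); scan 8 dirs for brackets.
Dir NW: first cell '.' (not opp) -> no flip
Dir N: first cell '.' (not opp) -> no flip
Dir NE: opp run (5,5), next='.' -> no flip
Dir W: first cell '.' (not opp) -> no flip
Dir E: opp run (6,5) capped by W -> flip
Dir SW: first cell '.' (not opp) -> no flip
Dir S: first cell '.' (not opp) -> no flip
Dir SE: first cell '.' (not opp) -> no flip
All flips: (6,5)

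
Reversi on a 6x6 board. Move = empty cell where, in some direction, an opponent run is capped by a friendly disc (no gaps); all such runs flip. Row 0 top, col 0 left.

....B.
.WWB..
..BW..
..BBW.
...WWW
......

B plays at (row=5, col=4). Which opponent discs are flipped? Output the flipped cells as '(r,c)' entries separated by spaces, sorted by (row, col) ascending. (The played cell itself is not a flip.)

Answer: (4,3)

Derivation:
Dir NW: opp run (4,3) capped by B -> flip
Dir N: opp run (4,4) (3,4), next='.' -> no flip
Dir NE: opp run (4,5), next=edge -> no flip
Dir W: first cell '.' (not opp) -> no flip
Dir E: first cell '.' (not opp) -> no flip
Dir SW: edge -> no flip
Dir S: edge -> no flip
Dir SE: edge -> no flip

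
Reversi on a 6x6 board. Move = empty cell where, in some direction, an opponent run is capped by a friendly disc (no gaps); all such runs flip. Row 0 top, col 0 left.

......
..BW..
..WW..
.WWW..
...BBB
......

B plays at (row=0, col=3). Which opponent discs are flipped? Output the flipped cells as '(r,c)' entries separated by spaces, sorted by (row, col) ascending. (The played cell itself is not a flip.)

Dir NW: edge -> no flip
Dir N: edge -> no flip
Dir NE: edge -> no flip
Dir W: first cell '.' (not opp) -> no flip
Dir E: first cell '.' (not opp) -> no flip
Dir SW: first cell 'B' (not opp) -> no flip
Dir S: opp run (1,3) (2,3) (3,3) capped by B -> flip
Dir SE: first cell '.' (not opp) -> no flip

Answer: (1,3) (2,3) (3,3)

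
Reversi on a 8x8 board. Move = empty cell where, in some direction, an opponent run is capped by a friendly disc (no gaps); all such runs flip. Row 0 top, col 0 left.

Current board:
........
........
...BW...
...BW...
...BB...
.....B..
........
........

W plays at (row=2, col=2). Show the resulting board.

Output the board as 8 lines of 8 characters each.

Place W at (2,2); scan 8 dirs for brackets.
Dir NW: first cell '.' (not opp) -> no flip
Dir N: first cell '.' (not opp) -> no flip
Dir NE: first cell '.' (not opp) -> no flip
Dir W: first cell '.' (not opp) -> no flip
Dir E: opp run (2,3) capped by W -> flip
Dir SW: first cell '.' (not opp) -> no flip
Dir S: first cell '.' (not opp) -> no flip
Dir SE: opp run (3,3) (4,4) (5,5), next='.' -> no flip
All flips: (2,3)

Answer: ........
........
..WWW...
...BW...
...BB...
.....B..
........
........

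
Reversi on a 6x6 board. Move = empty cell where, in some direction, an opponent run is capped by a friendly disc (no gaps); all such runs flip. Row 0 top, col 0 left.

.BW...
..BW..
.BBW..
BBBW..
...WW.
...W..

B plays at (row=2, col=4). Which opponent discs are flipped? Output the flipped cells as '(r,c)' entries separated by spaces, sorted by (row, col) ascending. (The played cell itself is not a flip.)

Answer: (2,3)

Derivation:
Dir NW: opp run (1,3) (0,2), next=edge -> no flip
Dir N: first cell '.' (not opp) -> no flip
Dir NE: first cell '.' (not opp) -> no flip
Dir W: opp run (2,3) capped by B -> flip
Dir E: first cell '.' (not opp) -> no flip
Dir SW: opp run (3,3), next='.' -> no flip
Dir S: first cell '.' (not opp) -> no flip
Dir SE: first cell '.' (not opp) -> no flip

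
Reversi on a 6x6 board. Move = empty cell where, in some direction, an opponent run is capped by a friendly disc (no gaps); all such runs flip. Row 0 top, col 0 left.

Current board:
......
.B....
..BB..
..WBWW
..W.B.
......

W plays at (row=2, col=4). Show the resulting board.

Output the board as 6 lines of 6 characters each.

Answer: ......
.B....
..BBW.
..WWWW
..W.B.
......

Derivation:
Place W at (2,4); scan 8 dirs for brackets.
Dir NW: first cell '.' (not opp) -> no flip
Dir N: first cell '.' (not opp) -> no flip
Dir NE: first cell '.' (not opp) -> no flip
Dir W: opp run (2,3) (2,2), next='.' -> no flip
Dir E: first cell '.' (not opp) -> no flip
Dir SW: opp run (3,3) capped by W -> flip
Dir S: first cell 'W' (not opp) -> no flip
Dir SE: first cell 'W' (not opp) -> no flip
All flips: (3,3)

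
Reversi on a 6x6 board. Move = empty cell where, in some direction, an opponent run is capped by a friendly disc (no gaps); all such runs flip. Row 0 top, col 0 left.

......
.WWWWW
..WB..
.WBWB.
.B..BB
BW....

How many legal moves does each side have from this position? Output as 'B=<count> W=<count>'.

-- B to move --
(0,0): flips 3 -> legal
(0,1): flips 1 -> legal
(0,2): flips 2 -> legal
(0,3): flips 1 -> legal
(0,4): no bracket -> illegal
(0,5): flips 1 -> legal
(1,0): no bracket -> illegal
(2,0): no bracket -> illegal
(2,1): flips 2 -> legal
(2,4): no bracket -> illegal
(2,5): no bracket -> illegal
(3,0): flips 1 -> legal
(4,0): no bracket -> illegal
(4,2): no bracket -> illegal
(4,3): flips 1 -> legal
(5,2): flips 1 -> legal
B mobility = 9
-- W to move --
(2,1): no bracket -> illegal
(2,4): flips 1 -> legal
(2,5): no bracket -> illegal
(3,0): no bracket -> illegal
(3,5): flips 1 -> legal
(4,0): no bracket -> illegal
(4,2): flips 1 -> legal
(4,3): no bracket -> illegal
(5,2): no bracket -> illegal
(5,3): no bracket -> illegal
(5,4): no bracket -> illegal
(5,5): flips 1 -> legal
W mobility = 4

Answer: B=9 W=4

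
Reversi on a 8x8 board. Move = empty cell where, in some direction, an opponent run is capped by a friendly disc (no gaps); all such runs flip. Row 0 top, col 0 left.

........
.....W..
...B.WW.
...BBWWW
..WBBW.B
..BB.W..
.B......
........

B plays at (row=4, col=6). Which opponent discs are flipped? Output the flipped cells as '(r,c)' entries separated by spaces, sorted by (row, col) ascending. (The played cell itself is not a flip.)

Answer: (4,5)

Derivation:
Dir NW: opp run (3,5), next='.' -> no flip
Dir N: opp run (3,6) (2,6), next='.' -> no flip
Dir NE: opp run (3,7), next=edge -> no flip
Dir W: opp run (4,5) capped by B -> flip
Dir E: first cell 'B' (not opp) -> no flip
Dir SW: opp run (5,5), next='.' -> no flip
Dir S: first cell '.' (not opp) -> no flip
Dir SE: first cell '.' (not opp) -> no flip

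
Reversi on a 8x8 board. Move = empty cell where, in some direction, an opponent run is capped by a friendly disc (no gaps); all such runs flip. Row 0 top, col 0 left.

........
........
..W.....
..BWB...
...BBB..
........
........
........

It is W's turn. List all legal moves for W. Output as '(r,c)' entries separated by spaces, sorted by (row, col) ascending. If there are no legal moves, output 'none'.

(2,1): no bracket -> illegal
(2,3): no bracket -> illegal
(2,4): no bracket -> illegal
(2,5): no bracket -> illegal
(3,1): flips 1 -> legal
(3,5): flips 1 -> legal
(3,6): no bracket -> illegal
(4,1): no bracket -> illegal
(4,2): flips 1 -> legal
(4,6): no bracket -> illegal
(5,2): no bracket -> illegal
(5,3): flips 1 -> legal
(5,4): no bracket -> illegal
(5,5): flips 1 -> legal
(5,6): no bracket -> illegal

Answer: (3,1) (3,5) (4,2) (5,3) (5,5)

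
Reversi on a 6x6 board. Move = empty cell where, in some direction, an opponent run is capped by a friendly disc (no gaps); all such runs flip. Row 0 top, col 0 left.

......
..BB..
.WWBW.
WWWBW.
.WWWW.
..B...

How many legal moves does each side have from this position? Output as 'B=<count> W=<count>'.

-- B to move --
(1,0): no bracket -> illegal
(1,1): flips 1 -> legal
(1,4): no bracket -> illegal
(1,5): flips 1 -> legal
(2,0): flips 2 -> legal
(2,5): flips 3 -> legal
(3,5): flips 2 -> legal
(4,0): flips 2 -> legal
(4,5): flips 1 -> legal
(5,0): flips 2 -> legal
(5,1): flips 1 -> legal
(5,3): flips 1 -> legal
(5,4): no bracket -> illegal
(5,5): flips 1 -> legal
B mobility = 11
-- W to move --
(0,1): flips 2 -> legal
(0,2): flips 2 -> legal
(0,3): flips 4 -> legal
(0,4): flips 1 -> legal
(1,1): no bracket -> illegal
(1,4): flips 1 -> legal
(5,1): no bracket -> illegal
(5,3): no bracket -> illegal
W mobility = 5

Answer: B=11 W=5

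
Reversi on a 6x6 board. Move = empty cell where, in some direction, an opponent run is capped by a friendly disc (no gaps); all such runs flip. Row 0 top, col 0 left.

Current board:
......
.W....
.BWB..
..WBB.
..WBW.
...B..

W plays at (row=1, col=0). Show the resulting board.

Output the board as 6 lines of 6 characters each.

Answer: ......
WW....
.WWB..
..WBB.
..WBW.
...B..

Derivation:
Place W at (1,0); scan 8 dirs for brackets.
Dir NW: edge -> no flip
Dir N: first cell '.' (not opp) -> no flip
Dir NE: first cell '.' (not opp) -> no flip
Dir W: edge -> no flip
Dir E: first cell 'W' (not opp) -> no flip
Dir SW: edge -> no flip
Dir S: first cell '.' (not opp) -> no flip
Dir SE: opp run (2,1) capped by W -> flip
All flips: (2,1)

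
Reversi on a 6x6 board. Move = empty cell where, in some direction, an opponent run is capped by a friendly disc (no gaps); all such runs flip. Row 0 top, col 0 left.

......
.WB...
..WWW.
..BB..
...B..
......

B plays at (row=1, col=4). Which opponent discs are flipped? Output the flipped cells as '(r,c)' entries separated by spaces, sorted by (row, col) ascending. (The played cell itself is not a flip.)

Answer: (2,3)

Derivation:
Dir NW: first cell '.' (not opp) -> no flip
Dir N: first cell '.' (not opp) -> no flip
Dir NE: first cell '.' (not opp) -> no flip
Dir W: first cell '.' (not opp) -> no flip
Dir E: first cell '.' (not opp) -> no flip
Dir SW: opp run (2,3) capped by B -> flip
Dir S: opp run (2,4), next='.' -> no flip
Dir SE: first cell '.' (not opp) -> no flip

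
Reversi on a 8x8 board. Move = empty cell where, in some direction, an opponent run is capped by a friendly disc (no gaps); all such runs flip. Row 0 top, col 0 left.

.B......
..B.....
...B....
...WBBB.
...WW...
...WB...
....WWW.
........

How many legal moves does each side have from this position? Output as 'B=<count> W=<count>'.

-- B to move --
(2,2): no bracket -> illegal
(2,4): no bracket -> illegal
(3,2): flips 2 -> legal
(4,2): no bracket -> illegal
(4,5): no bracket -> illegal
(5,2): flips 2 -> legal
(5,5): no bracket -> illegal
(5,6): no bracket -> illegal
(5,7): no bracket -> illegal
(6,2): flips 2 -> legal
(6,3): flips 3 -> legal
(6,7): no bracket -> illegal
(7,3): no bracket -> illegal
(7,4): flips 1 -> legal
(7,5): no bracket -> illegal
(7,6): flips 1 -> legal
(7,7): no bracket -> illegal
B mobility = 6
-- W to move --
(0,0): no bracket -> illegal
(0,2): no bracket -> illegal
(0,3): no bracket -> illegal
(1,0): no bracket -> illegal
(1,1): no bracket -> illegal
(1,3): flips 1 -> legal
(1,4): no bracket -> illegal
(2,1): no bracket -> illegal
(2,2): no bracket -> illegal
(2,4): flips 1 -> legal
(2,5): flips 1 -> legal
(2,6): flips 1 -> legal
(2,7): no bracket -> illegal
(3,2): no bracket -> illegal
(3,7): flips 3 -> legal
(4,5): no bracket -> illegal
(4,6): no bracket -> illegal
(4,7): no bracket -> illegal
(5,5): flips 1 -> legal
(6,3): no bracket -> illegal
W mobility = 6

Answer: B=6 W=6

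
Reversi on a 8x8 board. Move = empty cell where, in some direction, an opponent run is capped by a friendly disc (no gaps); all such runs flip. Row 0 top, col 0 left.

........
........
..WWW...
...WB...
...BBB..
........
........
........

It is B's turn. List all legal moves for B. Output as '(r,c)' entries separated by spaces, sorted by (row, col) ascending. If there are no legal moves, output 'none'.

Answer: (1,1) (1,2) (1,3) (1,4) (3,2)

Derivation:
(1,1): flips 2 -> legal
(1,2): flips 1 -> legal
(1,3): flips 2 -> legal
(1,4): flips 1 -> legal
(1,5): no bracket -> illegal
(2,1): no bracket -> illegal
(2,5): no bracket -> illegal
(3,1): no bracket -> illegal
(3,2): flips 1 -> legal
(3,5): no bracket -> illegal
(4,2): no bracket -> illegal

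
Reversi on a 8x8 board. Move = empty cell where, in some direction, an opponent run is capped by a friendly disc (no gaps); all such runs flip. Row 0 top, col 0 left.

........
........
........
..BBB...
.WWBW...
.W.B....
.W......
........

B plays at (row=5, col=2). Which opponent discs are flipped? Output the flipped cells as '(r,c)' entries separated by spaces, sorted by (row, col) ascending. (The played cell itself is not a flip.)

Answer: (4,2)

Derivation:
Dir NW: opp run (4,1), next='.' -> no flip
Dir N: opp run (4,2) capped by B -> flip
Dir NE: first cell 'B' (not opp) -> no flip
Dir W: opp run (5,1), next='.' -> no flip
Dir E: first cell 'B' (not opp) -> no flip
Dir SW: opp run (6,1), next='.' -> no flip
Dir S: first cell '.' (not opp) -> no flip
Dir SE: first cell '.' (not opp) -> no flip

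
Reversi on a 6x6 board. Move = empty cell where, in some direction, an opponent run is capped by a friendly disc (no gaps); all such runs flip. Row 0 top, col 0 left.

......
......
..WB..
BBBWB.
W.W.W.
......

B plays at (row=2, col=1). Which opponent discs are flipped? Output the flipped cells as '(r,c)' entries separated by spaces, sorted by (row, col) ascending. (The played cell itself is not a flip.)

Dir NW: first cell '.' (not opp) -> no flip
Dir N: first cell '.' (not opp) -> no flip
Dir NE: first cell '.' (not opp) -> no flip
Dir W: first cell '.' (not opp) -> no flip
Dir E: opp run (2,2) capped by B -> flip
Dir SW: first cell 'B' (not opp) -> no flip
Dir S: first cell 'B' (not opp) -> no flip
Dir SE: first cell 'B' (not opp) -> no flip

Answer: (2,2)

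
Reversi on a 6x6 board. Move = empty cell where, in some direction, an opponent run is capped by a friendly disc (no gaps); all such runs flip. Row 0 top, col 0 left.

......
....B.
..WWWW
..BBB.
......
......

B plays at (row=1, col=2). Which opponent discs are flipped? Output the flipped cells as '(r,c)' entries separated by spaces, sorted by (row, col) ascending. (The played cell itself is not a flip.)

Answer: (2,2) (2,3)

Derivation:
Dir NW: first cell '.' (not opp) -> no flip
Dir N: first cell '.' (not opp) -> no flip
Dir NE: first cell '.' (not opp) -> no flip
Dir W: first cell '.' (not opp) -> no flip
Dir E: first cell '.' (not opp) -> no flip
Dir SW: first cell '.' (not opp) -> no flip
Dir S: opp run (2,2) capped by B -> flip
Dir SE: opp run (2,3) capped by B -> flip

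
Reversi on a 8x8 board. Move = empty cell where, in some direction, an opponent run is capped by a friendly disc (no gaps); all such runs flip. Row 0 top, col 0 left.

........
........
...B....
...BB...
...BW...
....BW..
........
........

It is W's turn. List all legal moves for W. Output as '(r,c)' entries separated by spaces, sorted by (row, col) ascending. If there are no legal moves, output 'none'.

(1,2): no bracket -> illegal
(1,3): no bracket -> illegal
(1,4): no bracket -> illegal
(2,2): flips 1 -> legal
(2,4): flips 1 -> legal
(2,5): no bracket -> illegal
(3,2): no bracket -> illegal
(3,5): no bracket -> illegal
(4,2): flips 1 -> legal
(4,5): no bracket -> illegal
(5,2): no bracket -> illegal
(5,3): flips 1 -> legal
(6,3): no bracket -> illegal
(6,4): flips 1 -> legal
(6,5): no bracket -> illegal

Answer: (2,2) (2,4) (4,2) (5,3) (6,4)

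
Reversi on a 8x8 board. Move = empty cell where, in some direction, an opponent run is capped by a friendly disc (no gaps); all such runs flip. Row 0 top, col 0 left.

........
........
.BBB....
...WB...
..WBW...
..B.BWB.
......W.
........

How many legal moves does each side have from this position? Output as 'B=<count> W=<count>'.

-- B to move --
(2,4): no bracket -> illegal
(3,1): no bracket -> illegal
(3,2): flips 2 -> legal
(3,5): no bracket -> illegal
(4,1): flips 1 -> legal
(4,5): flips 1 -> legal
(4,6): no bracket -> illegal
(5,1): no bracket -> illegal
(5,3): no bracket -> illegal
(5,7): no bracket -> illegal
(6,4): no bracket -> illegal
(6,5): no bracket -> illegal
(6,7): no bracket -> illegal
(7,5): no bracket -> illegal
(7,6): flips 1 -> legal
(7,7): flips 4 -> legal
B mobility = 5
-- W to move --
(1,0): no bracket -> illegal
(1,1): flips 1 -> legal
(1,2): no bracket -> illegal
(1,3): flips 1 -> legal
(1,4): no bracket -> illegal
(2,0): no bracket -> illegal
(2,4): flips 1 -> legal
(2,5): no bracket -> illegal
(3,0): no bracket -> illegal
(3,1): no bracket -> illegal
(3,2): no bracket -> illegal
(3,5): flips 1 -> legal
(4,1): no bracket -> illegal
(4,5): no bracket -> illegal
(4,6): flips 1 -> legal
(4,7): no bracket -> illegal
(5,1): no bracket -> illegal
(5,3): flips 2 -> legal
(5,7): flips 1 -> legal
(6,1): no bracket -> illegal
(6,2): flips 1 -> legal
(6,3): no bracket -> illegal
(6,4): flips 1 -> legal
(6,5): no bracket -> illegal
(6,7): no bracket -> illegal
W mobility = 9

Answer: B=5 W=9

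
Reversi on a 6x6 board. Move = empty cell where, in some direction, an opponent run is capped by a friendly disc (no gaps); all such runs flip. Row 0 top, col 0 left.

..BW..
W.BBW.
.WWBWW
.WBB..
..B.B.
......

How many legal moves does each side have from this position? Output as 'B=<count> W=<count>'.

-- B to move --
(0,0): no bracket -> illegal
(0,1): no bracket -> illegal
(0,4): flips 1 -> legal
(0,5): flips 1 -> legal
(1,1): flips 1 -> legal
(1,5): flips 2 -> legal
(2,0): flips 3 -> legal
(3,0): flips 2 -> legal
(3,4): no bracket -> illegal
(3,5): flips 1 -> legal
(4,0): flips 2 -> legal
(4,1): no bracket -> illegal
B mobility = 8
-- W to move --
(0,1): flips 1 -> legal
(0,4): flips 1 -> legal
(1,1): flips 2 -> legal
(3,4): flips 2 -> legal
(3,5): no bracket -> illegal
(4,1): flips 2 -> legal
(4,3): flips 4 -> legal
(4,5): no bracket -> illegal
(5,1): flips 2 -> legal
(5,2): flips 2 -> legal
(5,3): flips 1 -> legal
(5,4): no bracket -> illegal
(5,5): flips 2 -> legal
W mobility = 10

Answer: B=8 W=10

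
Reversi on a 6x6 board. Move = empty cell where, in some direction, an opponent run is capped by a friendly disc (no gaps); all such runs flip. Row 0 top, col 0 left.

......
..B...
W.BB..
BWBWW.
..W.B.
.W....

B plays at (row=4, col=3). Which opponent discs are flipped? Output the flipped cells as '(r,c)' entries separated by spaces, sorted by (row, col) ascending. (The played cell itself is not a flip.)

Answer: (3,3)

Derivation:
Dir NW: first cell 'B' (not opp) -> no flip
Dir N: opp run (3,3) capped by B -> flip
Dir NE: opp run (3,4), next='.' -> no flip
Dir W: opp run (4,2), next='.' -> no flip
Dir E: first cell 'B' (not opp) -> no flip
Dir SW: first cell '.' (not opp) -> no flip
Dir S: first cell '.' (not opp) -> no flip
Dir SE: first cell '.' (not opp) -> no flip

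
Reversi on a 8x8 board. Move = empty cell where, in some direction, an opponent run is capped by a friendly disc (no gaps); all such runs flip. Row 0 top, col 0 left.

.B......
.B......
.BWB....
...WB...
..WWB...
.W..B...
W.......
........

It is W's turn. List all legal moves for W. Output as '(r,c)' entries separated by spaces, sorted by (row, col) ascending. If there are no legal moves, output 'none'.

(0,0): flips 1 -> legal
(0,2): no bracket -> illegal
(1,0): no bracket -> illegal
(1,2): no bracket -> illegal
(1,3): flips 1 -> legal
(1,4): no bracket -> illegal
(2,0): flips 1 -> legal
(2,4): flips 1 -> legal
(2,5): flips 1 -> legal
(3,0): no bracket -> illegal
(3,1): no bracket -> illegal
(3,2): no bracket -> illegal
(3,5): flips 1 -> legal
(4,5): flips 1 -> legal
(5,3): no bracket -> illegal
(5,5): flips 1 -> legal
(6,3): no bracket -> illegal
(6,4): no bracket -> illegal
(6,5): flips 1 -> legal

Answer: (0,0) (1,3) (2,0) (2,4) (2,5) (3,5) (4,5) (5,5) (6,5)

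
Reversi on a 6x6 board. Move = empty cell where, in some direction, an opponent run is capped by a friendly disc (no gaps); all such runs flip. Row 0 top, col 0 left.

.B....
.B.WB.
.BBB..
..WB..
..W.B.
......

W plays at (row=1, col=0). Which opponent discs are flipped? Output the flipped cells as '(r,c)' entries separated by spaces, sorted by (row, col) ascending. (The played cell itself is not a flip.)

Answer: (2,1)

Derivation:
Dir NW: edge -> no flip
Dir N: first cell '.' (not opp) -> no flip
Dir NE: opp run (0,1), next=edge -> no flip
Dir W: edge -> no flip
Dir E: opp run (1,1), next='.' -> no flip
Dir SW: edge -> no flip
Dir S: first cell '.' (not opp) -> no flip
Dir SE: opp run (2,1) capped by W -> flip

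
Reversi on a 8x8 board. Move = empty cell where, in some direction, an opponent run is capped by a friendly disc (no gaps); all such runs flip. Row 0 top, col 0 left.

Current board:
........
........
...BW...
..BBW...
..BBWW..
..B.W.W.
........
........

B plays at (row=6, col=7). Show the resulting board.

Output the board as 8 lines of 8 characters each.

Answer: ........
........
...BW...
..BBB...
..BBWB..
..B.W.B.
.......B
........

Derivation:
Place B at (6,7); scan 8 dirs for brackets.
Dir NW: opp run (5,6) (4,5) (3,4) capped by B -> flip
Dir N: first cell '.' (not opp) -> no flip
Dir NE: edge -> no flip
Dir W: first cell '.' (not opp) -> no flip
Dir E: edge -> no flip
Dir SW: first cell '.' (not opp) -> no flip
Dir S: first cell '.' (not opp) -> no flip
Dir SE: edge -> no flip
All flips: (3,4) (4,5) (5,6)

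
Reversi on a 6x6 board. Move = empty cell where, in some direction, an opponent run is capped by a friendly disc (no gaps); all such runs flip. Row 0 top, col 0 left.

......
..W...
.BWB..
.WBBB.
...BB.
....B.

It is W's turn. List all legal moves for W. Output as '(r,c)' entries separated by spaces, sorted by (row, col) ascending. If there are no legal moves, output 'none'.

(1,0): no bracket -> illegal
(1,1): flips 1 -> legal
(1,3): no bracket -> illegal
(1,4): no bracket -> illegal
(2,0): flips 1 -> legal
(2,4): flips 1 -> legal
(2,5): no bracket -> illegal
(3,0): flips 1 -> legal
(3,5): flips 3 -> legal
(4,1): no bracket -> illegal
(4,2): flips 1 -> legal
(4,5): flips 2 -> legal
(5,2): no bracket -> illegal
(5,3): no bracket -> illegal
(5,5): flips 2 -> legal

Answer: (1,1) (2,0) (2,4) (3,0) (3,5) (4,2) (4,5) (5,5)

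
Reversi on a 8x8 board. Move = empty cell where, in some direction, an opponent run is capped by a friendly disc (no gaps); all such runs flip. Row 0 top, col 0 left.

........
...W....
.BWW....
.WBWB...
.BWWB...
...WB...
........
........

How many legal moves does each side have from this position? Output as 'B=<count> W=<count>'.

-- B to move --
(0,2): no bracket -> illegal
(0,3): no bracket -> illegal
(0,4): no bracket -> illegal
(1,1): flips 2 -> legal
(1,2): flips 2 -> legal
(1,4): flips 1 -> legal
(2,0): no bracket -> illegal
(2,4): flips 2 -> legal
(3,0): flips 1 -> legal
(4,0): no bracket -> illegal
(5,1): no bracket -> illegal
(5,2): flips 3 -> legal
(6,2): flips 1 -> legal
(6,3): no bracket -> illegal
(6,4): no bracket -> illegal
B mobility = 7
-- W to move --
(1,0): flips 2 -> legal
(1,1): flips 1 -> legal
(1,2): no bracket -> illegal
(2,0): flips 1 -> legal
(2,4): no bracket -> illegal
(2,5): flips 1 -> legal
(3,0): no bracket -> illegal
(3,5): flips 2 -> legal
(4,0): flips 1 -> legal
(4,5): flips 2 -> legal
(5,0): flips 2 -> legal
(5,1): flips 1 -> legal
(5,2): no bracket -> illegal
(5,5): flips 2 -> legal
(6,3): no bracket -> illegal
(6,4): no bracket -> illegal
(6,5): flips 1 -> legal
W mobility = 11

Answer: B=7 W=11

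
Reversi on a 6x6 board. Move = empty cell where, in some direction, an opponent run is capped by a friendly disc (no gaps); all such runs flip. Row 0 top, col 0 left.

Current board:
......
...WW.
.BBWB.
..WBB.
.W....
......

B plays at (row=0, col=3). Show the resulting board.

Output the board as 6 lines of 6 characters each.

Answer: ...B..
...BW.
.BBBB.
..WBB.
.W....
......

Derivation:
Place B at (0,3); scan 8 dirs for brackets.
Dir NW: edge -> no flip
Dir N: edge -> no flip
Dir NE: edge -> no flip
Dir W: first cell '.' (not opp) -> no flip
Dir E: first cell '.' (not opp) -> no flip
Dir SW: first cell '.' (not opp) -> no flip
Dir S: opp run (1,3) (2,3) capped by B -> flip
Dir SE: opp run (1,4), next='.' -> no flip
All flips: (1,3) (2,3)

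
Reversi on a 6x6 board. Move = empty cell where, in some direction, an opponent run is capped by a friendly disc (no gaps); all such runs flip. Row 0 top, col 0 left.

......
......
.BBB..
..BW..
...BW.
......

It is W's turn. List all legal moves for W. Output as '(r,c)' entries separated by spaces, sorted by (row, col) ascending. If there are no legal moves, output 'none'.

(1,0): no bracket -> illegal
(1,1): flips 1 -> legal
(1,2): no bracket -> illegal
(1,3): flips 1 -> legal
(1,4): no bracket -> illegal
(2,0): no bracket -> illegal
(2,4): no bracket -> illegal
(3,0): no bracket -> illegal
(3,1): flips 1 -> legal
(3,4): no bracket -> illegal
(4,1): no bracket -> illegal
(4,2): flips 1 -> legal
(5,2): no bracket -> illegal
(5,3): flips 1 -> legal
(5,4): no bracket -> illegal

Answer: (1,1) (1,3) (3,1) (4,2) (5,3)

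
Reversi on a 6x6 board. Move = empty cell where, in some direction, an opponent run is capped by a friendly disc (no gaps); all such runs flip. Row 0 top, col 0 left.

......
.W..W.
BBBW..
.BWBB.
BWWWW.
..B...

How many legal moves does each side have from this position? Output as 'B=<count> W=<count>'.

-- B to move --
(0,0): flips 1 -> legal
(0,1): flips 1 -> legal
(0,2): flips 1 -> legal
(0,3): no bracket -> illegal
(0,4): no bracket -> illegal
(0,5): no bracket -> illegal
(1,0): no bracket -> illegal
(1,2): flips 1 -> legal
(1,3): flips 1 -> legal
(1,5): no bracket -> illegal
(2,4): flips 1 -> legal
(2,5): no bracket -> illegal
(3,0): flips 1 -> legal
(3,5): no bracket -> illegal
(4,5): flips 4 -> legal
(5,0): no bracket -> illegal
(5,1): flips 2 -> legal
(5,3): flips 2 -> legal
(5,4): flips 3 -> legal
(5,5): flips 1 -> legal
B mobility = 12
-- W to move --
(1,0): flips 1 -> legal
(1,2): flips 1 -> legal
(1,3): no bracket -> illegal
(2,4): flips 2 -> legal
(2,5): flips 1 -> legal
(3,0): flips 1 -> legal
(3,5): flips 2 -> legal
(4,5): flips 1 -> legal
(5,0): no bracket -> illegal
(5,1): no bracket -> illegal
(5,3): no bracket -> illegal
W mobility = 7

Answer: B=12 W=7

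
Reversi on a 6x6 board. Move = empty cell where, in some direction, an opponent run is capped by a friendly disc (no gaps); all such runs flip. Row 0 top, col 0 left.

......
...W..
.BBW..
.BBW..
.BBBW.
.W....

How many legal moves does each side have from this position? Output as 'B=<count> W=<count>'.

-- B to move --
(0,2): no bracket -> illegal
(0,3): flips 3 -> legal
(0,4): flips 1 -> legal
(1,2): no bracket -> illegal
(1,4): flips 1 -> legal
(2,4): flips 2 -> legal
(3,4): flips 1 -> legal
(3,5): no bracket -> illegal
(4,0): no bracket -> illegal
(4,5): flips 1 -> legal
(5,0): no bracket -> illegal
(5,2): no bracket -> illegal
(5,3): no bracket -> illegal
(5,4): no bracket -> illegal
(5,5): flips 2 -> legal
B mobility = 7
-- W to move --
(1,0): no bracket -> illegal
(1,1): flips 4 -> legal
(1,2): no bracket -> illegal
(2,0): flips 2 -> legal
(3,0): flips 2 -> legal
(3,4): no bracket -> illegal
(4,0): flips 5 -> legal
(5,0): flips 2 -> legal
(5,2): no bracket -> illegal
(5,3): flips 1 -> legal
(5,4): no bracket -> illegal
W mobility = 6

Answer: B=7 W=6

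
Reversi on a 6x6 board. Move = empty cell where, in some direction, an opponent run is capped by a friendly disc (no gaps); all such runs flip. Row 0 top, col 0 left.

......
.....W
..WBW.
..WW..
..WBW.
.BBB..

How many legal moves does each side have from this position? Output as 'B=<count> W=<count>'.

-- B to move --
(0,4): no bracket -> illegal
(0,5): no bracket -> illegal
(1,1): no bracket -> illegal
(1,2): flips 3 -> legal
(1,3): no bracket -> illegal
(1,4): no bracket -> illegal
(2,1): flips 2 -> legal
(2,5): flips 1 -> legal
(3,1): flips 1 -> legal
(3,4): no bracket -> illegal
(3,5): flips 1 -> legal
(4,1): flips 2 -> legal
(4,5): flips 1 -> legal
(5,4): no bracket -> illegal
(5,5): no bracket -> illegal
B mobility = 7
-- W to move --
(1,2): no bracket -> illegal
(1,3): flips 1 -> legal
(1,4): flips 1 -> legal
(3,4): no bracket -> illegal
(4,0): no bracket -> illegal
(4,1): no bracket -> illegal
(5,0): no bracket -> illegal
(5,4): flips 1 -> legal
W mobility = 3

Answer: B=7 W=3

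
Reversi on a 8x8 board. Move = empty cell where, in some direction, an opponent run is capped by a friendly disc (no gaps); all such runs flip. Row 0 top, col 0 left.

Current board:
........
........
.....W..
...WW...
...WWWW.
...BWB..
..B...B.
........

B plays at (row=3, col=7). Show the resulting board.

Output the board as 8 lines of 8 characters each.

Place B at (3,7); scan 8 dirs for brackets.
Dir NW: first cell '.' (not opp) -> no flip
Dir N: first cell '.' (not opp) -> no flip
Dir NE: edge -> no flip
Dir W: first cell '.' (not opp) -> no flip
Dir E: edge -> no flip
Dir SW: opp run (4,6) capped by B -> flip
Dir S: first cell '.' (not opp) -> no flip
Dir SE: edge -> no flip
All flips: (4,6)

Answer: ........
........
.....W..
...WW..B
...WWWB.
...BWB..
..B...B.
........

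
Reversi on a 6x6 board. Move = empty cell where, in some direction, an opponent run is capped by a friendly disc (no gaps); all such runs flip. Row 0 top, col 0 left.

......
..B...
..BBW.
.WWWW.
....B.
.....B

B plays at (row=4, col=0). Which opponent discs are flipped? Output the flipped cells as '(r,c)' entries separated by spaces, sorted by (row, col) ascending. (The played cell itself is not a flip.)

Dir NW: edge -> no flip
Dir N: first cell '.' (not opp) -> no flip
Dir NE: opp run (3,1) capped by B -> flip
Dir W: edge -> no flip
Dir E: first cell '.' (not opp) -> no flip
Dir SW: edge -> no flip
Dir S: first cell '.' (not opp) -> no flip
Dir SE: first cell '.' (not opp) -> no flip

Answer: (3,1)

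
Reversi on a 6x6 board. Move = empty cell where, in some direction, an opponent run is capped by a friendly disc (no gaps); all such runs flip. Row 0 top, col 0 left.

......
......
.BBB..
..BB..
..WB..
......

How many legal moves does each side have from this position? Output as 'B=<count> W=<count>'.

-- B to move --
(3,1): no bracket -> illegal
(4,1): flips 1 -> legal
(5,1): flips 1 -> legal
(5,2): flips 1 -> legal
(5,3): no bracket -> illegal
B mobility = 3
-- W to move --
(1,0): no bracket -> illegal
(1,1): no bracket -> illegal
(1,2): flips 2 -> legal
(1,3): no bracket -> illegal
(1,4): no bracket -> illegal
(2,0): no bracket -> illegal
(2,4): flips 1 -> legal
(3,0): no bracket -> illegal
(3,1): no bracket -> illegal
(3,4): no bracket -> illegal
(4,1): no bracket -> illegal
(4,4): flips 1 -> legal
(5,2): no bracket -> illegal
(5,3): no bracket -> illegal
(5,4): no bracket -> illegal
W mobility = 3

Answer: B=3 W=3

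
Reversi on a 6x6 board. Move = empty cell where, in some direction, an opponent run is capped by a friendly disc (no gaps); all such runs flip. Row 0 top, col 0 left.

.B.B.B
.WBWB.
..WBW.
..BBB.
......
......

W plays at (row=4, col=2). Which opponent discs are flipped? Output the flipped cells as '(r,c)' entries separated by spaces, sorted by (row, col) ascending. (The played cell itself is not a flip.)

Answer: (3,2) (3,3)

Derivation:
Dir NW: first cell '.' (not opp) -> no flip
Dir N: opp run (3,2) capped by W -> flip
Dir NE: opp run (3,3) capped by W -> flip
Dir W: first cell '.' (not opp) -> no flip
Dir E: first cell '.' (not opp) -> no flip
Dir SW: first cell '.' (not opp) -> no flip
Dir S: first cell '.' (not opp) -> no flip
Dir SE: first cell '.' (not opp) -> no flip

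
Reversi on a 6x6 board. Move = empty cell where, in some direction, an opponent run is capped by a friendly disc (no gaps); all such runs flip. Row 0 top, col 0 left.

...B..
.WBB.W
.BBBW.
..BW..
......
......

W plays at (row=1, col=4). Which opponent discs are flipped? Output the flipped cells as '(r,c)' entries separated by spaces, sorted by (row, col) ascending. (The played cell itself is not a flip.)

Dir NW: opp run (0,3), next=edge -> no flip
Dir N: first cell '.' (not opp) -> no flip
Dir NE: first cell '.' (not opp) -> no flip
Dir W: opp run (1,3) (1,2) capped by W -> flip
Dir E: first cell 'W' (not opp) -> no flip
Dir SW: opp run (2,3) (3,2), next='.' -> no flip
Dir S: first cell 'W' (not opp) -> no flip
Dir SE: first cell '.' (not opp) -> no flip

Answer: (1,2) (1,3)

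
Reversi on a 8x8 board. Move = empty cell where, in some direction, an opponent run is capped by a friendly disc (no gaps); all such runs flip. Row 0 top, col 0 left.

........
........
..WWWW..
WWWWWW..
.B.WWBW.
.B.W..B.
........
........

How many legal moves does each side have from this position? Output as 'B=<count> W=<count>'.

Answer: B=7 W=6

Derivation:
-- B to move --
(1,1): no bracket -> illegal
(1,2): flips 2 -> legal
(1,3): no bracket -> illegal
(1,4): flips 2 -> legal
(1,5): flips 2 -> legal
(1,6): no bracket -> illegal
(2,0): no bracket -> illegal
(2,1): flips 1 -> legal
(2,6): no bracket -> illegal
(3,6): flips 1 -> legal
(3,7): no bracket -> illegal
(4,0): no bracket -> illegal
(4,2): flips 2 -> legal
(4,7): flips 1 -> legal
(5,2): no bracket -> illegal
(5,4): no bracket -> illegal
(5,5): no bracket -> illegal
(5,7): no bracket -> illegal
(6,2): no bracket -> illegal
(6,3): no bracket -> illegal
(6,4): no bracket -> illegal
B mobility = 7
-- W to move --
(3,6): no bracket -> illegal
(4,0): no bracket -> illegal
(4,2): no bracket -> illegal
(4,7): no bracket -> illegal
(5,0): flips 1 -> legal
(5,2): flips 1 -> legal
(5,4): no bracket -> illegal
(5,5): flips 1 -> legal
(5,7): no bracket -> illegal
(6,0): no bracket -> illegal
(6,1): flips 2 -> legal
(6,2): no bracket -> illegal
(6,5): no bracket -> illegal
(6,6): flips 1 -> legal
(6,7): flips 2 -> legal
W mobility = 6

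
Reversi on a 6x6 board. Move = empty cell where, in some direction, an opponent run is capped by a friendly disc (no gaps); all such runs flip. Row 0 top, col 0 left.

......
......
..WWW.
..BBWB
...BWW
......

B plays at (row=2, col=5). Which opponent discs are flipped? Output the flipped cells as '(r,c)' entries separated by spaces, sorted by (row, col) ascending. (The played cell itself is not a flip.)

Answer: (3,4)

Derivation:
Dir NW: first cell '.' (not opp) -> no flip
Dir N: first cell '.' (not opp) -> no flip
Dir NE: edge -> no flip
Dir W: opp run (2,4) (2,3) (2,2), next='.' -> no flip
Dir E: edge -> no flip
Dir SW: opp run (3,4) capped by B -> flip
Dir S: first cell 'B' (not opp) -> no flip
Dir SE: edge -> no flip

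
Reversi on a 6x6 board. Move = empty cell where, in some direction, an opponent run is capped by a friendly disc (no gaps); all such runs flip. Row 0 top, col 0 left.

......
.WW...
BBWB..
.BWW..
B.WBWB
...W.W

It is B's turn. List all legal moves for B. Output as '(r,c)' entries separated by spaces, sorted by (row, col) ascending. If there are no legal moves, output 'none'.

Answer: (0,1) (0,2) (0,3) (1,3) (3,4) (4,1)

Derivation:
(0,0): no bracket -> illegal
(0,1): flips 2 -> legal
(0,2): flips 1 -> legal
(0,3): flips 1 -> legal
(1,0): no bracket -> illegal
(1,3): flips 1 -> legal
(2,4): no bracket -> illegal
(3,4): flips 2 -> legal
(3,5): no bracket -> illegal
(4,1): flips 2 -> legal
(5,1): no bracket -> illegal
(5,2): no bracket -> illegal
(5,4): no bracket -> illegal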